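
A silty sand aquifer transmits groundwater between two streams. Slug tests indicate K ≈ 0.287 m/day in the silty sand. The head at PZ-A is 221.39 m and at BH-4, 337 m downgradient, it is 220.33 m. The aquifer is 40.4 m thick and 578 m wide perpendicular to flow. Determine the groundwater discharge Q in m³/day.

Cross-sectional area A = 578 × 40.4 = 23351 m².
Hydraulic gradient i = (221.39 − 220.33) / 337 = 1.06 / 337 = 0.003145.
Darcy's law: Q = K · A · i = 0.2870 × 23351 × 0.003145 = 21.08 m³/day.

21.1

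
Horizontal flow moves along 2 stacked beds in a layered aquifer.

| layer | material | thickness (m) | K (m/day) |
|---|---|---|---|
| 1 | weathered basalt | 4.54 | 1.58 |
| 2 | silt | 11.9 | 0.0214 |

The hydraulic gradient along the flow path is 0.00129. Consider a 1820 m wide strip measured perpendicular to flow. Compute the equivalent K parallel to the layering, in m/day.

Flow is parallel to layering, so each bed carries its own Darcy discharge and the transmissivities add.
Σ(K_i·b_i) = 1.58×4.54 + 0.0214×11.9 = 7.428 m²/day.
Total thickness b = 16.44 m, so K_eq = Σ(K_i·b_i)/b = 0.4518 m/day.

0.452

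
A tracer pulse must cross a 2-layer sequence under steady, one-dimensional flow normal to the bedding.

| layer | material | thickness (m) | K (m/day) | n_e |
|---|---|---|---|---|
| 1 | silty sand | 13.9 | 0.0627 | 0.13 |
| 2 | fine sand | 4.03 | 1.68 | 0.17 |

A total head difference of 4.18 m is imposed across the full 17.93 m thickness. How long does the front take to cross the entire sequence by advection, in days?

134

With flow normal to the layers, continuity requires the same specific discharge q through every layer.
Σ(b_i/K_i) = 13.9/0.0627 + 4.03/1.68 = 224.1 d.
q = Δh / Σ(b_i/K_i) = 4.18 / 224.1 = 0.01865 m/day.
In each layer the seepage velocity is v_i = q/n_i, so the layer transit time is t_i = b_i·n_i / q:
  layer 1 (silty sand): t_1 = 13.9 × 0.13 / 0.01865 = 96.87 d
  layer 2 (fine sand): t_2 = 4.03 × 0.17 / 0.01865 = 36.73 d
Total t = Σ t_i = 133.6 days.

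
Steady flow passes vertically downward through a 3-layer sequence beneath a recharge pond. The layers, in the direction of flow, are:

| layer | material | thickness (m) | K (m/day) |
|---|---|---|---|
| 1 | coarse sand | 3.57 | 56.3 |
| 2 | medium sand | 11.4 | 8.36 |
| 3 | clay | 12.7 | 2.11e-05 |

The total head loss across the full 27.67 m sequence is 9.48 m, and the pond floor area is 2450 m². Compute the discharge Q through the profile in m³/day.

0.0386

Flow is perpendicular to layering, so the layers act in series and the equivalent K is the thickness-weighted harmonic mean.
Total thickness L = 3.57 + 11.4 + 12.7 = 27.67 m.
Σ(b_i/K_i) = 3.57/56.3 + 11.4/8.36 + 12.7/2.11e-05 = 6.019e+05 d.
K_eq = L / Σ(b_i/K_i) = 27.67 / 6.019e+05 = 4.597e-05 m/day.
Q = K_eq · A · (Δh/L) = 4.597e-05 × 2450 × (9.48/27.67) = 0.03859 m³/day.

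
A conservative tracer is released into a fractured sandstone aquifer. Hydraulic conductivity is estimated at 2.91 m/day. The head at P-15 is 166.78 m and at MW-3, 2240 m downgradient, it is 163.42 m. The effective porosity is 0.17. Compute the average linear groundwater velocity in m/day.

0.0257

Hydraulic gradient i = (166.78 − 163.42) / 2240 = 3.36 / 2240 = 0.001500.
Darcy flux q = K · i = 2.910 × 0.001500 = 0.004365 m/day.
Seepage velocity v = q / n_e = 0.004365 / 0.17 = 0.02568 m/day.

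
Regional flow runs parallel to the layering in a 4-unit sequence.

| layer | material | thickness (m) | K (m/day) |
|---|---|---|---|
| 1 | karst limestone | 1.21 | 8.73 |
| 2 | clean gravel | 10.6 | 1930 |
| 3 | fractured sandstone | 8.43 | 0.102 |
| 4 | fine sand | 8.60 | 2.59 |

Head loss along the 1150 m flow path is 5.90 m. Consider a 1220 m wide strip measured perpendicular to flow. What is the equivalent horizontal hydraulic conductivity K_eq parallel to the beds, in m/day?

711

Flow is parallel to layering, so each bed carries its own Darcy discharge and the transmissivities add.
Σ(K_i·b_i) = 8.73×1.21 + 1930×10.6 + 0.102×8.43 + 2.59×8.60 = 20492 m²/day.
Total thickness b = 28.84 m, so K_eq = Σ(K_i·b_i)/b = 710.5 m/day.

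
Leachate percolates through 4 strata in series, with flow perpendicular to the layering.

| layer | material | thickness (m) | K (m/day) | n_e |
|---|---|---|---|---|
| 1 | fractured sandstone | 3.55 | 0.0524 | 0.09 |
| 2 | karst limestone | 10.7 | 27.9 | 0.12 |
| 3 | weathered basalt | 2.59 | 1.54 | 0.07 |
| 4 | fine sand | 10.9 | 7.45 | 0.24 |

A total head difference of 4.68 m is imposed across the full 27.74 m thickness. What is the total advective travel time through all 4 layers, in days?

With flow normal to the layers, continuity requires the same specific discharge q through every layer.
Σ(b_i/K_i) = 3.55/0.0524 + 10.7/27.9 + 2.59/1.54 + 10.9/7.45 = 71.28 d.
q = Δh / Σ(b_i/K_i) = 4.68 / 71.28 = 0.06566 m/day.
In each layer the seepage velocity is v_i = q/n_i, so the layer transit time is t_i = b_i·n_i / q:
  layer 1 (fractured sandstone): t_1 = 3.55 × 0.09 / 0.06566 = 4.866 d
  layer 2 (karst limestone): t_2 = 10.7 × 0.12 / 0.06566 = 19.56 d
  layer 3 (weathered basalt): t_3 = 2.59 × 0.07 / 0.06566 = 2.761 d
  layer 4 (fine sand): t_4 = 10.9 × 0.24 / 0.06566 = 39.84 d
Total t = Σ t_i = 67.02 days.

67.0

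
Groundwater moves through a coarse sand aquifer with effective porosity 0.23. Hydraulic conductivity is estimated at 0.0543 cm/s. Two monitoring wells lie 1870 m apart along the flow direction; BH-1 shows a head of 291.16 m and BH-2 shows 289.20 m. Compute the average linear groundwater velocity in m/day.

Convert K: 0.0543 cm/s × 864 = 46.92 m/day.
Hydraulic gradient i = (291.16 − 289.20) / 1870 = 1.96 / 1870 = 0.001048.
Darcy flux q = K · i = 46.92 × 0.001048 = 0.04917 m/day.
Seepage velocity v = q / n_e = 0.04917 / 0.23 = 0.2138 m/day.

0.214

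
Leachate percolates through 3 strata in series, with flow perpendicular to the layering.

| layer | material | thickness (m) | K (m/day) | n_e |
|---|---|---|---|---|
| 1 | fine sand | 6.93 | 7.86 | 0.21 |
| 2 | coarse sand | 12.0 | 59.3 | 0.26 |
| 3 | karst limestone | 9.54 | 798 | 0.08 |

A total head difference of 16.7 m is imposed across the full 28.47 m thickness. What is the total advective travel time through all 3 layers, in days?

0.350

With flow normal to the layers, continuity requires the same specific discharge q through every layer.
Σ(b_i/K_i) = 6.93/7.86 + 12.0/59.3 + 9.54/798 = 1.096 d.
q = Δh / Σ(b_i/K_i) = 16.7 / 1.096 = 15.24 m/day.
In each layer the seepage velocity is v_i = q/n_i, so the layer transit time is t_i = b_i·n_i / q:
  layer 1 (fine sand): t_1 = 6.93 × 0.21 / 15.24 = 0.09551 d
  layer 2 (coarse sand): t_2 = 12.0 × 0.26 / 15.24 = 0.2048 d
  layer 3 (karst limestone): t_3 = 9.54 × 0.08 / 15.24 = 0.05009 d
Total t = Σ t_i = 0.3504 days.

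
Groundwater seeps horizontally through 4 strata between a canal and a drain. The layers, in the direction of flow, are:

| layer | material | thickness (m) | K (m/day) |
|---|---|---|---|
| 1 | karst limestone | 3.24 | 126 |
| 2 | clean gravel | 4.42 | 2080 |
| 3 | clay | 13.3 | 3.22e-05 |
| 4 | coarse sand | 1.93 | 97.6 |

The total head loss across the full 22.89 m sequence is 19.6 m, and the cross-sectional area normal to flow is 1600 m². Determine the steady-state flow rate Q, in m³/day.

Flow is perpendicular to layering, so the layers act in series and the equivalent K is the thickness-weighted harmonic mean.
Total thickness L = 3.24 + 4.42 + 13.3 + 1.93 = 22.89 m.
Σ(b_i/K_i) = 3.24/126 + 4.42/2080 + 13.3/3.22e-05 + 1.93/97.6 = 4.130e+05 d.
K_eq = L / Σ(b_i/K_i) = 22.89 / 4.130e+05 = 5.542e-05 m/day.
Q = K_eq · A · (Δh/L) = 5.542e-05 × 1600 × (19.6/22.89) = 0.07592 m³/day.

0.0759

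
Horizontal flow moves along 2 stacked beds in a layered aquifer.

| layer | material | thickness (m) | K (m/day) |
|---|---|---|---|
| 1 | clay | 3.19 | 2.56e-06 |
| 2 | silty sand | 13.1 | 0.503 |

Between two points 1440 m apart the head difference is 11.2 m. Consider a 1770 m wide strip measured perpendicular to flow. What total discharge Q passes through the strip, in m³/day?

Flow is parallel to layering, so each bed carries its own Darcy discharge and the transmissivities add.
Σ(K_i·b_i) = 2.56e-06×3.19 + 0.503×13.1 = 6.589 m²/day.
Hydraulic gradient i = Δh / L = 11.2 / 1440 = 0.007778.
Q = Σ(K_i·b_i) · W · i = 6.589 × 1770 × 0.007778 = 90.71 m³/day.

90.7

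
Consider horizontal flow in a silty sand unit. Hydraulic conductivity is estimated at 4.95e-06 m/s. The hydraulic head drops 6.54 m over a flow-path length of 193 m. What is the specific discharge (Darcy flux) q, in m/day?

Convert K: 4.95e-06 m/s × 86400 = 0.4277 m/day.
Hydraulic gradient i = Δh / L = 6.54 / 193 = 0.03389.
Specific discharge q = K · i = 0.4277 × 0.03389 = 0.01449 m/day.

0.0145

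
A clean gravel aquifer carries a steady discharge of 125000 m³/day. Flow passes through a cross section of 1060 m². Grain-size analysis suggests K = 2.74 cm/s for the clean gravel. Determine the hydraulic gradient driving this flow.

Convert K: 2.74 cm/s × 864 = 2367 m/day.
From Q = K·A·i, i = Q / (K·A) = 125000 / (2367 × 1060) = 0.04981.

0.0498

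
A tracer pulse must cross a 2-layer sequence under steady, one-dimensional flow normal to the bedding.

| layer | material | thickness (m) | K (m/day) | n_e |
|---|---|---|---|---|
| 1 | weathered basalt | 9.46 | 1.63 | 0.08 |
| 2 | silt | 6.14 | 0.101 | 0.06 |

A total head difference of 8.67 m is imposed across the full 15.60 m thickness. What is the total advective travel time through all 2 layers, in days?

With flow normal to the layers, continuity requires the same specific discharge q through every layer.
Σ(b_i/K_i) = 9.46/1.63 + 6.14/0.101 = 66.60 d.
q = Δh / Σ(b_i/K_i) = 8.67 / 66.60 = 0.1302 m/day.
In each layer the seepage velocity is v_i = q/n_i, so the layer transit time is t_i = b_i·n_i / q:
  layer 1 (weathered basalt): t_1 = 9.46 × 0.08 / 0.1302 = 5.813 d
  layer 2 (silt): t_2 = 6.14 × 0.06 / 0.1302 = 2.830 d
Total t = Σ t_i = 8.643 days.

8.64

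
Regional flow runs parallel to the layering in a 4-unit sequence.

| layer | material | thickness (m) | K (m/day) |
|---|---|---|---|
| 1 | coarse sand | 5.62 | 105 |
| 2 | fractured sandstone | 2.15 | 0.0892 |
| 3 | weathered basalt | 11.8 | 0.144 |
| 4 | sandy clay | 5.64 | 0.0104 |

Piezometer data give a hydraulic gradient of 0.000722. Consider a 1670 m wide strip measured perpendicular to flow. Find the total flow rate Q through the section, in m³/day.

714

Flow is parallel to layering, so each bed carries its own Darcy discharge and the transmissivities add.
Σ(K_i·b_i) = 105×5.62 + 0.0892×2.15 + 0.144×11.8 + 0.0104×5.64 = 592.0 m²/day.
Hydraulic gradient i = 0.000722.
Q = Σ(K_i·b_i) · W · i = 592.0 × 1670 × 0.0007220 = 713.9 m³/day.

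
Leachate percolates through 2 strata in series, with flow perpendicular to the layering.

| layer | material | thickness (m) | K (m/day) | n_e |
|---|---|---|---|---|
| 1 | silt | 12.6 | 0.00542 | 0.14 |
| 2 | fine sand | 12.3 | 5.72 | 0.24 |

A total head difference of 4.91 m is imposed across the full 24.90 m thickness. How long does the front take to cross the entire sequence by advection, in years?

With flow normal to the layers, continuity requires the same specific discharge q through every layer.
Σ(b_i/K_i) = 12.6/0.00542 + 12.3/5.72 = 2327 d.
q = Δh / Σ(b_i/K_i) = 4.91 / 2327 = 0.002110 m/day.
In each layer the seepage velocity is v_i = q/n_i, so the layer transit time is t_i = b_i·n_i / q:
  layer 1 (silt): t_1 = 12.6 × 0.14 / 0.002110 = 836.0 d
  layer 2 (fine sand): t_2 = 12.3 × 0.24 / 0.002110 = 1399 d
Total t = Σ t_i = 2235 days = 6.119 years.

6.12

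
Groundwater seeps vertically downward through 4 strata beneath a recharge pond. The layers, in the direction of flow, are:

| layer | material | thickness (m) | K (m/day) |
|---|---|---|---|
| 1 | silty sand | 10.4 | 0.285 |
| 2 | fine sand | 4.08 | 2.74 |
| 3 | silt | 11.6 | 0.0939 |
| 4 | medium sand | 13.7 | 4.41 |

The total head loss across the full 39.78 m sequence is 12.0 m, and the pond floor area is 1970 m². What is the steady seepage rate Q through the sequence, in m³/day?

144

Flow is perpendicular to layering, so the layers act in series and the equivalent K is the thickness-weighted harmonic mean.
Total thickness L = 10.4 + 4.08 + 11.6 + 13.7 = 39.78 m.
Σ(b_i/K_i) = 10.4/0.285 + 4.08/2.74 + 11.6/0.0939 + 13.7/4.41 = 164.6 d.
K_eq = L / Σ(b_i/K_i) = 39.78 / 164.6 = 0.2416 m/day.
Q = K_eq · A · (Δh/L) = 0.2416 × 1970 × (12.0/39.78) = 143.6 m³/day.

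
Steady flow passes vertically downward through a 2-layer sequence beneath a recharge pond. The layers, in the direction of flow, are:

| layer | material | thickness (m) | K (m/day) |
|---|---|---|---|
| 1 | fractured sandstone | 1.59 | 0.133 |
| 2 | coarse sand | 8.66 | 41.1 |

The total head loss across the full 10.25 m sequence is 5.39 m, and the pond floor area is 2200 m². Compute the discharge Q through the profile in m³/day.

Flow is perpendicular to layering, so the layers act in series and the equivalent K is the thickness-weighted harmonic mean.
Total thickness L = 1.59 + 8.66 = 10.25 m.
Σ(b_i/K_i) = 1.59/0.133 + 8.66/41.1 = 12.17 d.
K_eq = L / Σ(b_i/K_i) = 10.25 / 12.17 = 0.8425 m/day.
Q = K_eq · A · (Δh/L) = 0.8425 × 2200 × (5.39/10.25) = 974.7 m³/day.

975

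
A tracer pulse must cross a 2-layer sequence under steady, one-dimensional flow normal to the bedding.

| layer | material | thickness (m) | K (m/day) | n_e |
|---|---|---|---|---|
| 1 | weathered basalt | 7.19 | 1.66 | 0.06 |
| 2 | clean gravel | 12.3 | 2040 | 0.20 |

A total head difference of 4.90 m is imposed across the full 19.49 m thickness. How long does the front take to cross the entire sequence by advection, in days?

2.56

With flow normal to the layers, continuity requires the same specific discharge q through every layer.
Σ(b_i/K_i) = 7.19/1.66 + 12.3/2040 = 4.337 d.
q = Δh / Σ(b_i/K_i) = 4.90 / 4.337 = 1.130 m/day.
In each layer the seepage velocity is v_i = q/n_i, so the layer transit time is t_i = b_i·n_i / q:
  layer 1 (weathered basalt): t_1 = 7.19 × 0.06 / 1.130 = 0.3819 d
  layer 2 (clean gravel): t_2 = 12.3 × 0.20 / 1.130 = 2.178 d
Total t = Σ t_i = 2.559 days.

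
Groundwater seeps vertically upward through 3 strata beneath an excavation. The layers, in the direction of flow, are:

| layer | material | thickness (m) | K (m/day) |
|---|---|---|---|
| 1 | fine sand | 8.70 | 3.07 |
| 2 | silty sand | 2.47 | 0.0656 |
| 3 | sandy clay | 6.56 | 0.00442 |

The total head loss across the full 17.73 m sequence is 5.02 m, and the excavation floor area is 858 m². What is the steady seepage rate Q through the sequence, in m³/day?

Flow is perpendicular to layering, so the layers act in series and the equivalent K is the thickness-weighted harmonic mean.
Total thickness L = 8.70 + 2.47 + 6.56 = 17.73 m.
Σ(b_i/K_i) = 8.70/3.07 + 2.47/0.0656 + 6.56/0.00442 = 1525 d.
K_eq = L / Σ(b_i/K_i) = 17.73 / 1525 = 0.01163 m/day.
Q = K_eq · A · (Δh/L) = 0.01163 × 858 × (5.02/17.73) = 2.825 m³/day.

2.83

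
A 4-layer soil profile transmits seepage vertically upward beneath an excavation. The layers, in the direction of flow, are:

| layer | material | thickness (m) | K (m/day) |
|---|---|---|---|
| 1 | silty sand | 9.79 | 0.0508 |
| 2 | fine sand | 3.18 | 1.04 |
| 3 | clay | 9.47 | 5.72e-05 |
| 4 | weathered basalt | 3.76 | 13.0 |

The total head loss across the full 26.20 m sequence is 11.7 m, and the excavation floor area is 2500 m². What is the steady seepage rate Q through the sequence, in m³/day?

Flow is perpendicular to layering, so the layers act in series and the equivalent K is the thickness-weighted harmonic mean.
Total thickness L = 9.79 + 3.18 + 9.47 + 3.76 = 26.20 m.
Σ(b_i/K_i) = 9.79/0.0508 + 3.18/1.04 + 9.47/5.72e-05 + 3.76/13.0 = 1.658e+05 d.
K_eq = L / Σ(b_i/K_i) = 26.20 / 1.658e+05 = 0.0001581 m/day.
Q = K_eq · A · (Δh/L) = 0.0001581 × 2500 × (11.7/26.20) = 0.1765 m³/day.

0.176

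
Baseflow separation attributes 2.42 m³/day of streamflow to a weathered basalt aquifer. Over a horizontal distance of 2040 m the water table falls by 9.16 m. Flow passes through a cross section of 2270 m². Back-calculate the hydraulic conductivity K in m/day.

0.237

Hydraulic gradient i = Δh / L = 9.16 / 2040 = 0.004490.
From Q = K·A·i, K = Q / (A·i) = 2.42 / (2270 × 0.004490) = 0.2374 m/day.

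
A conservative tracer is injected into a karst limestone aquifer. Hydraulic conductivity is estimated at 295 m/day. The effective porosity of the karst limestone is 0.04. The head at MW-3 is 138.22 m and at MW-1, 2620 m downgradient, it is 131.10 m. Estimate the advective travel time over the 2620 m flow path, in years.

Hydraulic gradient i = (138.22 − 131.10) / 2620 = 7.12 / 2620 = 0.002718.
Darcy flux q = K · i = 295.0 × 0.002718 = 0.8017 m/day.
Seepage velocity v = q / n_e = 0.8017 / 0.04 = 20.04 m/day.
Travel time t = L / v = 2620 / 20.04 = 130.7 days = 0.3579 years.

0.358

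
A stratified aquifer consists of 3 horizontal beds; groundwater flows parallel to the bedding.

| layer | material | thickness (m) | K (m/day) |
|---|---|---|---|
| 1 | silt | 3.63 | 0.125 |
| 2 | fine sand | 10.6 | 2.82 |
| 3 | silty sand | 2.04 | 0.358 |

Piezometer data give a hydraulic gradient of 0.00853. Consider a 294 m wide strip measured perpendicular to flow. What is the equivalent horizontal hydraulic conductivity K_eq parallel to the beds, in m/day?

1.91

Flow is parallel to layering, so each bed carries its own Darcy discharge and the transmissivities add.
Σ(K_i·b_i) = 0.125×3.63 + 2.82×10.6 + 0.358×2.04 = 31.08 m²/day.
Total thickness b = 16.27 m, so K_eq = Σ(K_i·b_i)/b = 1.910 m/day.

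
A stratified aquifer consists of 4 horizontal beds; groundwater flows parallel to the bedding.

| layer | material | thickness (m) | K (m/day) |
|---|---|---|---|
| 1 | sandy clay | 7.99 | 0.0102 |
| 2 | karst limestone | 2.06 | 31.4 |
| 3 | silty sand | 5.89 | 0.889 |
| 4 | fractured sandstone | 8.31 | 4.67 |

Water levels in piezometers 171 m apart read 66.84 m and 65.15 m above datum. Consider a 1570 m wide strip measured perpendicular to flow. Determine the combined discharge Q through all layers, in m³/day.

Flow is parallel to layering, so each bed carries its own Darcy discharge and the transmissivities add.
Σ(K_i·b_i) = 0.0102×7.99 + 31.4×2.06 + 0.889×5.89 + 4.67×8.31 = 108.8 m²/day.
Hydraulic gradient i = (66.84 − 65.15) / 171 = 1.69 / 171 = 0.009883.
Q = Σ(K_i·b_i) · W · i = 108.8 × 1570 × 0.009883 = 1688 m³/day.

1690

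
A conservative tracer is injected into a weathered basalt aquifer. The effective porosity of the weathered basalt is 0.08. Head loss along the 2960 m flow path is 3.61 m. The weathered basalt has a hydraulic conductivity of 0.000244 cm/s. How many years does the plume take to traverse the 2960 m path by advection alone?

2520

Convert K: 0.000244 cm/s × 864 = 0.2108 m/day.
Hydraulic gradient i = Δh / L = 3.61 / 2960 = 0.001220.
Darcy flux q = K · i = 0.2108 × 0.001220 = 0.0002571 m/day.
Seepage velocity v = q / n_e = 0.0002571 / 0.08 = 0.003214 m/day.
Travel time t = L / v = 2960 / 0.003214 = 9.210e+05 days = 2522 years.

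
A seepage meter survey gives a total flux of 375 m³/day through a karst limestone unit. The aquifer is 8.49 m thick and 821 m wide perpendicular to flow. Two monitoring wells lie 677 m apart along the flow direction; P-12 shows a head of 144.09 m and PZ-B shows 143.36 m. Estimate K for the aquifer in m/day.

49.9

Cross-sectional area A = 821 × 8.49 = 6970 m².
Hydraulic gradient i = (144.09 − 143.36) / 677 = 0.73 / 677 = 0.001078.
From Q = K·A·i, K = Q / (A·i) = 375 / (6970 × 0.001078) = 49.89 m/day.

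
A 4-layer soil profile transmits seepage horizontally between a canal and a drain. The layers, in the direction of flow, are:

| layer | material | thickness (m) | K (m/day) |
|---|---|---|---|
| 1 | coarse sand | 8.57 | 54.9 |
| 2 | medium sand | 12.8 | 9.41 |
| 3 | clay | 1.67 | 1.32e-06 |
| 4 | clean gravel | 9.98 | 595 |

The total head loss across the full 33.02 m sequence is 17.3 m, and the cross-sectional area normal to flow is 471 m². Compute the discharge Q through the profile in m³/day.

Flow is perpendicular to layering, so the layers act in series and the equivalent K is the thickness-weighted harmonic mean.
Total thickness L = 8.57 + 12.8 + 1.67 + 9.98 = 33.02 m.
Σ(b_i/K_i) = 8.57/54.9 + 12.8/9.41 + 1.67/1.32e-06 + 9.98/595 = 1.265e+06 d.
K_eq = L / Σ(b_i/K_i) = 33.02 / 1.265e+06 = 2.610e-05 m/day.
Q = K_eq · A · (Δh/L) = 2.610e-05 × 471 × (17.3/33.02) = 0.006441 m³/day.

0.00644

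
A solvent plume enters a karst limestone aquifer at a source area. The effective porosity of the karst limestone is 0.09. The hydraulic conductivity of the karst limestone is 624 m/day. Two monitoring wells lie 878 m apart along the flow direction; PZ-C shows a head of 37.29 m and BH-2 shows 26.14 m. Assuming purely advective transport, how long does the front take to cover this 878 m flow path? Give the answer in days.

Hydraulic gradient i = (37.29 − 26.14) / 878 = 11.15 / 878 = 0.01270.
Darcy flux q = K · i = 624.0 × 0.01270 = 7.924 m/day.
Seepage velocity v = q / n_e = 7.924 / 0.09 = 88.05 m/day.
Travel time t = L / v = 878 / 88.05 = 9.972 days.

9.97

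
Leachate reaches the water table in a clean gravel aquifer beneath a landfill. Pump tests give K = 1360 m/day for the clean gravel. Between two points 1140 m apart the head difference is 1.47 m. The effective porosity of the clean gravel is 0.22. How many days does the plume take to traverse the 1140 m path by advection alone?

Hydraulic gradient i = Δh / L = 1.47 / 1140 = 0.001289.
Darcy flux q = K · i = 1360 × 0.001289 = 1.754 m/day.
Seepage velocity v = q / n_e = 1.754 / 0.22 = 7.971 m/day.
Travel time t = L / v = 1140 / 7.971 = 143.0 days.

143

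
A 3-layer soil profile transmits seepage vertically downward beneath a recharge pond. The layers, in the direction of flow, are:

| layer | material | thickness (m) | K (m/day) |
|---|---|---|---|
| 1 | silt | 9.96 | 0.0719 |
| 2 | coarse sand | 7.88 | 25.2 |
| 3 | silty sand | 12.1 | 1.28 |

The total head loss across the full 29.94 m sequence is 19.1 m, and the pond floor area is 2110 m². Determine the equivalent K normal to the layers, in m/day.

0.202

Flow is perpendicular to layering, so the layers act in series and the equivalent K is the thickness-weighted harmonic mean.
Total thickness L = 9.96 + 7.88 + 12.1 = 29.94 m.
Σ(b_i/K_i) = 9.96/0.0719 + 7.88/25.2 + 12.1/1.28 = 148.3 d.
K_eq = L / Σ(b_i/K_i) = 29.94 / 148.3 = 0.2019 m/day.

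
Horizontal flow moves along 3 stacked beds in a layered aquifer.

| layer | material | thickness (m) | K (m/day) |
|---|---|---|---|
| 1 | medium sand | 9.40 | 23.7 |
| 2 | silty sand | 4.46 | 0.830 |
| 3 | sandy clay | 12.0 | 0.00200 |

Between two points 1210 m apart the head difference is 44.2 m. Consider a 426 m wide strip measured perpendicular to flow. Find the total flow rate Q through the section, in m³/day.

3520

Flow is parallel to layering, so each bed carries its own Darcy discharge and the transmissivities add.
Σ(K_i·b_i) = 23.7×9.40 + 0.830×4.46 + 0.00200×12.0 = 226.5 m²/day.
Hydraulic gradient i = Δh / L = 44.2 / 1210 = 0.03653.
Q = Σ(K_i·b_i) · W · i = 226.5 × 426 × 0.03653 = 3525 m³/day.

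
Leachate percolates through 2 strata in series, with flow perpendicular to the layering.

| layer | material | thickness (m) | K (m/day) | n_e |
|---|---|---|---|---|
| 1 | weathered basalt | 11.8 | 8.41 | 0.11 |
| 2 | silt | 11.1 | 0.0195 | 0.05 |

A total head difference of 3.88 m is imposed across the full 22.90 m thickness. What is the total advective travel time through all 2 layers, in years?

With flow normal to the layers, continuity requires the same specific discharge q through every layer.
Σ(b_i/K_i) = 11.8/8.41 + 11.1/0.0195 = 570.6 d.
q = Δh / Σ(b_i/K_i) = 3.88 / 570.6 = 0.006799 m/day.
In each layer the seepage velocity is v_i = q/n_i, so the layer transit time is t_i = b_i·n_i / q:
  layer 1 (weathered basalt): t_1 = 11.8 × 0.11 / 0.006799 = 190.9 d
  layer 2 (silt): t_2 = 11.1 × 0.05 / 0.006799 = 81.62 d
Total t = Σ t_i = 272.5 days = 0.7461 years.

0.746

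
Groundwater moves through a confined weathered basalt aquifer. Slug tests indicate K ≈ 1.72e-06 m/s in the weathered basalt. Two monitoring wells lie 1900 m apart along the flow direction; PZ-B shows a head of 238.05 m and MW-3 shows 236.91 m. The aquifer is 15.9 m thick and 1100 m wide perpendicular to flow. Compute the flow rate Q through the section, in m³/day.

Convert K: 1.72e-06 m/s × 86400 = 0.1486 m/day.
Cross-sectional area A = 1100 × 15.9 = 17490 m².
Hydraulic gradient i = (238.05 − 236.91) / 1900 = 1.14 / 1900 = 0.0006000.
Darcy's law: Q = K · A · i = 0.1486 × 17490 × 0.0006000 = 1.559 m³/day.

1.56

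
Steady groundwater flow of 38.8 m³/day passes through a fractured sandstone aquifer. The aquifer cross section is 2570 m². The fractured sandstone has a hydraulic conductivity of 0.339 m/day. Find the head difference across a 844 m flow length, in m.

37.6

From Q = K·A·i, i = Q / (K·A) = 38.8 / (0.3390 × 2570) = 0.04453.
Head loss Δh = i · L = 0.04453 × 844 = 37.59 m.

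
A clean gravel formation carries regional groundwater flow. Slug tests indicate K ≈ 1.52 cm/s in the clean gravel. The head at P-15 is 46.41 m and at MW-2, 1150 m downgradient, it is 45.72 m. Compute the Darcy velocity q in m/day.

Convert K: 1.52 cm/s × 864 = 1313 m/day.
Hydraulic gradient i = (46.41 − 45.72) / 1150 = 0.69 / 1150 = 0.0006000.
Specific discharge q = K · i = 1313 × 0.0006000 = 0.7880 m/day.

0.788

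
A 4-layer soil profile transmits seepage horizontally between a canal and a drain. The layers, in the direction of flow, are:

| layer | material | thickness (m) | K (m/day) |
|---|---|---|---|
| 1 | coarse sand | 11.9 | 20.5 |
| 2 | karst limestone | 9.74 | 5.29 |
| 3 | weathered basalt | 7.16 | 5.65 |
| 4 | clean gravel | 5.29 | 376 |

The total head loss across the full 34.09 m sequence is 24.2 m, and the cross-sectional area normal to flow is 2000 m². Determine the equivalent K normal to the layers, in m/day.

Flow is perpendicular to layering, so the layers act in series and the equivalent K is the thickness-weighted harmonic mean.
Total thickness L = 11.9 + 9.74 + 7.16 + 5.29 = 34.09 m.
Σ(b_i/K_i) = 11.9/20.5 + 9.74/5.29 + 7.16/5.65 + 5.29/376 = 3.703 d.
K_eq = L / Σ(b_i/K_i) = 34.09 / 3.703 = 9.206 m/day.

9.21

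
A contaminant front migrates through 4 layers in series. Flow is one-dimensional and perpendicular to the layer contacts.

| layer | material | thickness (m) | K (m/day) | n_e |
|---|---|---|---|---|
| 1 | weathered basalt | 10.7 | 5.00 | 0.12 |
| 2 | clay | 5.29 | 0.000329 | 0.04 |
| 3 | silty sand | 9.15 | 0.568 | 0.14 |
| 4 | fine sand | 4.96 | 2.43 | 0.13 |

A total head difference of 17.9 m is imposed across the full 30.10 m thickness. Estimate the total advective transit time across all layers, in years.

8.42

With flow normal to the layers, continuity requires the same specific discharge q through every layer.
Σ(b_i/K_i) = 10.7/5.00 + 5.29/0.000329 + 9.15/0.568 + 4.96/2.43 = 16099 d.
q = Δh / Σ(b_i/K_i) = 17.9 / 16099 = 0.001112 m/day.
In each layer the seepage velocity is v_i = q/n_i, so the layer transit time is t_i = b_i·n_i / q:
  layer 1 (weathered basalt): t_1 = 10.7 × 0.12 / 0.001112 = 1155 d
  layer 2 (clay): t_2 = 5.29 × 0.04 / 0.001112 = 190.3 d
  layer 3 (silty sand): t_3 = 9.15 × 0.14 / 0.001112 = 1152 d
  layer 4 (fine sand): t_4 = 4.96 × 0.13 / 0.001112 = 579.9 d
Total t = Σ t_i = 3077 days = 8.425 years.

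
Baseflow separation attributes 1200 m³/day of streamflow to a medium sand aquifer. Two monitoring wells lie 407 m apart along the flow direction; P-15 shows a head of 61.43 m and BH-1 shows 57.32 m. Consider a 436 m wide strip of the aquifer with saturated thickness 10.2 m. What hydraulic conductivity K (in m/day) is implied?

26.7

Cross-sectional area A = 436 × 10.2 = 4447 m².
Hydraulic gradient i = (61.43 − 57.32) / 407 = 4.11 / 407 = 0.01010.
From Q = K·A·i, K = Q / (A·i) = 1200 / (4447 × 0.01010) = 26.72 m/day.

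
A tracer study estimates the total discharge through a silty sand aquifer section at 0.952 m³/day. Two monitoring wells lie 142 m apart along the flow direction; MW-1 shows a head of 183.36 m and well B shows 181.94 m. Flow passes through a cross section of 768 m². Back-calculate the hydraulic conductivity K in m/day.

Hydraulic gradient i = (183.36 − 181.94) / 142 = 1.42 / 142 = 0.01000.
From Q = K·A·i, K = Q / (A·i) = 0.952 / (768.0 × 0.01000) = 0.1240 m/day.

0.124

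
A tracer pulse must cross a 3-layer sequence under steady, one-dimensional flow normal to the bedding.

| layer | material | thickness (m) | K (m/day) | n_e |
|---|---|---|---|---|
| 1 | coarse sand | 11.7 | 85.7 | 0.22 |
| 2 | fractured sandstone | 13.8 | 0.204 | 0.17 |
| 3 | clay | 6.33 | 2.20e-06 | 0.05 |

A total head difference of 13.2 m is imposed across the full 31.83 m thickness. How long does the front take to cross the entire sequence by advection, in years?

3130

With flow normal to the layers, continuity requires the same specific discharge q through every layer.
Σ(b_i/K_i) = 11.7/85.7 + 13.8/0.204 + 6.33/2.20e-06 = 2.877e+06 d.
q = Δh / Σ(b_i/K_i) = 13.2 / 2.877e+06 = 4.588e-06 m/day.
In each layer the seepage velocity is v_i = q/n_i, so the layer transit time is t_i = b_i·n_i / q:
  layer 1 (coarse sand): t_1 = 11.7 × 0.22 / 4.588e-06 = 5.611e+05 d
  layer 2 (fractured sandstone): t_2 = 13.8 × 0.17 / 4.588e-06 = 5.114e+05 d
  layer 3 (clay): t_3 = 6.33 × 0.05 / 4.588e-06 = 68991 d
Total t = Σ t_i = 1.141e+06 days = 3125 years.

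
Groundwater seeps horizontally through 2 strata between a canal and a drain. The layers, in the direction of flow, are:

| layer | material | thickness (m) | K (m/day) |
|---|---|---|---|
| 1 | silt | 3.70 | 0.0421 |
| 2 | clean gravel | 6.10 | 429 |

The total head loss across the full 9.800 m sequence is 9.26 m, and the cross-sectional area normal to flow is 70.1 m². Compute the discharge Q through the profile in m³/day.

Flow is perpendicular to layering, so the layers act in series and the equivalent K is the thickness-weighted harmonic mean.
Total thickness L = 3.70 + 6.10 = 9.800 m.
Σ(b_i/K_i) = 3.70/0.0421 + 6.10/429 = 87.90 d.
K_eq = L / Σ(b_i/K_i) = 9.800 / 87.90 = 0.1115 m/day.
Q = K_eq · A · (Δh/L) = 0.1115 × 70.1 × (9.26/9.800) = 7.385 m³/day.

7.38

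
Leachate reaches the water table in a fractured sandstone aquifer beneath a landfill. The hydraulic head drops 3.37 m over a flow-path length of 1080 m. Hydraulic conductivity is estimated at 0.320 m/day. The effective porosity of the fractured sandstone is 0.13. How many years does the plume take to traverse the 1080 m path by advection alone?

385

Hydraulic gradient i = Δh / L = 3.37 / 1080 = 0.003120.
Darcy flux q = K · i = 0.3200 × 0.003120 = 0.0009985 m/day.
Seepage velocity v = q / n_e = 0.0009985 / 0.13 = 0.007681 m/day.
Travel time t = L / v = 1080 / 0.007681 = 1.406e+05 days = 385.0 years.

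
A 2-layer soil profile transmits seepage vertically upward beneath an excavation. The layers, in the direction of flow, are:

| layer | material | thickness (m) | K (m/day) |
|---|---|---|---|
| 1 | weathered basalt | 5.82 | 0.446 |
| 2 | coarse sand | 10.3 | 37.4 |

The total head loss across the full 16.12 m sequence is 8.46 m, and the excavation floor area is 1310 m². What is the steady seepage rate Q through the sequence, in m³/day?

Flow is perpendicular to layering, so the layers act in series and the equivalent K is the thickness-weighted harmonic mean.
Total thickness L = 5.82 + 10.3 = 16.12 m.
Σ(b_i/K_i) = 5.82/0.446 + 10.3/37.4 = 13.32 d.
K_eq = L / Σ(b_i/K_i) = 16.12 / 13.32 = 1.210 m/day.
Q = K_eq · A · (Δh/L) = 1.210 × 1310 × (8.46/16.12) = 831.7 m³/day.

832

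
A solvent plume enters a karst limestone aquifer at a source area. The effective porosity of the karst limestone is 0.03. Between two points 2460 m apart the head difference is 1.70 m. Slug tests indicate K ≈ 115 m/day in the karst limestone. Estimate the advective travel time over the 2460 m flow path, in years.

2.54

Hydraulic gradient i = Δh / L = 1.70 / 2460 = 0.0006911.
Darcy flux q = K · i = 115.0 × 0.0006911 = 0.07947 m/day.
Seepage velocity v = q / n_e = 0.07947 / 0.03 = 2.649 m/day.
Travel time t = L / v = 2460 / 2.649 = 928.6 days = 2.542 years.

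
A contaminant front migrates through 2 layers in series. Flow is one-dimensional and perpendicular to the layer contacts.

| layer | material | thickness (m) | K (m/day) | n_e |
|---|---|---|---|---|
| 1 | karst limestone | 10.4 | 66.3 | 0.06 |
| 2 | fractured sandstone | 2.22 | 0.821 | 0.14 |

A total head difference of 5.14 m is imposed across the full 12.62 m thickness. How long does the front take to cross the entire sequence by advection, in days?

With flow normal to the layers, continuity requires the same specific discharge q through every layer.
Σ(b_i/K_i) = 10.4/66.3 + 2.22/0.821 = 2.861 d.
q = Δh / Σ(b_i/K_i) = 5.14 / 2.861 = 1.797 m/day.
In each layer the seepage velocity is v_i = q/n_i, so the layer transit time is t_i = b_i·n_i / q:
  layer 1 (karst limestone): t_1 = 10.4 × 0.06 / 1.797 = 0.3473 d
  layer 2 (fractured sandstone): t_2 = 2.22 × 0.14 / 1.797 = 0.1730 d
Total t = Σ t_i = 0.5203 days.

0.520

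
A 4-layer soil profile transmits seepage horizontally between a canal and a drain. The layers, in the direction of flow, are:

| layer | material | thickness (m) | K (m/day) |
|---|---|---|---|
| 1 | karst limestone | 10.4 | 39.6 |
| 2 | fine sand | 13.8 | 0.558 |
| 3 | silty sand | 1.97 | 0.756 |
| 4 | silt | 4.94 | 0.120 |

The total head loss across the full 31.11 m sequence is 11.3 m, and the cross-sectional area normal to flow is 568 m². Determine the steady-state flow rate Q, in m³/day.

Flow is perpendicular to layering, so the layers act in series and the equivalent K is the thickness-weighted harmonic mean.
Total thickness L = 10.4 + 13.8 + 1.97 + 4.94 = 31.11 m.
Σ(b_i/K_i) = 10.4/39.6 + 13.8/0.558 + 1.97/0.756 + 4.94/0.120 = 68.77 d.
K_eq = L / Σ(b_i/K_i) = 31.11 / 68.77 = 0.4524 m/day.
Q = K_eq · A · (Δh/L) = 0.4524 × 568 × (11.3/31.11) = 93.34 m³/day.

93.3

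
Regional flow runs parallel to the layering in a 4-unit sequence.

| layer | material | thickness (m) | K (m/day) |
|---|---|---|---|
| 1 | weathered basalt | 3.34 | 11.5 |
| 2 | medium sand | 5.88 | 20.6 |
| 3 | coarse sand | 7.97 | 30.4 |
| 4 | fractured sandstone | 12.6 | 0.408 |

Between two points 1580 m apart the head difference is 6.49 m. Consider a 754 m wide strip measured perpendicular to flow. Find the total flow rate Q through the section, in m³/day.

1260

Flow is parallel to layering, so each bed carries its own Darcy discharge and the transmissivities add.
Σ(K_i·b_i) = 11.5×3.34 + 20.6×5.88 + 30.4×7.97 + 0.408×12.6 = 407.0 m²/day.
Hydraulic gradient i = Δh / L = 6.49 / 1580 = 0.004108.
Q = Σ(K_i·b_i) · W · i = 407.0 × 754 × 0.004108 = 1260 m³/day.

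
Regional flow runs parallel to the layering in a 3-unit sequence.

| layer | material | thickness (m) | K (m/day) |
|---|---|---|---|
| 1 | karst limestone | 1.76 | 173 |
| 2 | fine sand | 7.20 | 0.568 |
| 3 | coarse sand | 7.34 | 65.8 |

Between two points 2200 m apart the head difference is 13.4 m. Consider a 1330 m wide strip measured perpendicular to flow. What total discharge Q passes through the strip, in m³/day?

6410

Flow is parallel to layering, so each bed carries its own Darcy discharge and the transmissivities add.
Σ(K_i·b_i) = 173×1.76 + 0.568×7.20 + 65.8×7.34 = 791.5 m²/day.
Hydraulic gradient i = Δh / L = 13.4 / 2200 = 0.006091.
Q = Σ(K_i·b_i) · W · i = 791.5 × 1330 × 0.006091 = 6412 m³/day.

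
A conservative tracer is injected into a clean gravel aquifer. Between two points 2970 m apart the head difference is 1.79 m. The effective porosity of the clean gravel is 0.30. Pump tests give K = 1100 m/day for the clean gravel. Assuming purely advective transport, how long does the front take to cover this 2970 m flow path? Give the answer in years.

3.68

Hydraulic gradient i = Δh / L = 1.79 / 2970 = 0.0006027.
Darcy flux q = K · i = 1100 × 0.0006027 = 0.6630 m/day.
Seepage velocity v = q / n_e = 0.6630 / 0.30 = 2.210 m/day.
Travel time t = L / v = 2970 / 2.210 = 1344 days = 3.680 years.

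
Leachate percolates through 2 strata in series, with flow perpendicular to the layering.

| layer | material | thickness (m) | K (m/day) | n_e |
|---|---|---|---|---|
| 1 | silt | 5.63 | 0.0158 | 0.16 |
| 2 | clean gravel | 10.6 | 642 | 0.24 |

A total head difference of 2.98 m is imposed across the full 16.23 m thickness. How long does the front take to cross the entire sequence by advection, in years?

With flow normal to the layers, continuity requires the same specific discharge q through every layer.
Σ(b_i/K_i) = 5.63/0.0158 + 10.6/642 = 356.3 d.
q = Δh / Σ(b_i/K_i) = 2.98 / 356.3 = 0.008363 m/day.
In each layer the seepage velocity is v_i = q/n_i, so the layer transit time is t_i = b_i·n_i / q:
  layer 1 (silt): t_1 = 5.63 × 0.16 / 0.008363 = 107.7 d
  layer 2 (clean gravel): t_2 = 10.6 × 0.24 / 0.008363 = 304.2 d
Total t = Σ t_i = 411.9 days = 1.128 years.

1.13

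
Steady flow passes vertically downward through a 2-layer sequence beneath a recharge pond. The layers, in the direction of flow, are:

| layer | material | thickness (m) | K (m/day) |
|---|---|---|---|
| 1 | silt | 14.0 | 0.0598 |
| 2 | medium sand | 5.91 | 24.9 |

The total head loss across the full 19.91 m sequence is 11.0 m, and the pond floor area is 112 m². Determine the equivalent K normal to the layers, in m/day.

0.0850

Flow is perpendicular to layering, so the layers act in series and the equivalent K is the thickness-weighted harmonic mean.
Total thickness L = 14.0 + 5.91 = 19.91 m.
Σ(b_i/K_i) = 14.0/0.0598 + 5.91/24.9 = 234.4 d.
K_eq = L / Σ(b_i/K_i) = 19.91 / 234.4 = 0.08496 m/day.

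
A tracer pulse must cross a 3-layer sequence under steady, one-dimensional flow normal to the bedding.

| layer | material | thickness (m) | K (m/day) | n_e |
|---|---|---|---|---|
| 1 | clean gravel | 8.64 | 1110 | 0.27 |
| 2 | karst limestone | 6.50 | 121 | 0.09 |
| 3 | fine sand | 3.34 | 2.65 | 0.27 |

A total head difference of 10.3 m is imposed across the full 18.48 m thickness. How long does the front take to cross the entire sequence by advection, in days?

0.490

With flow normal to the layers, continuity requires the same specific discharge q through every layer.
Σ(b_i/K_i) = 8.64/1110 + 6.50/121 + 3.34/2.65 = 1.322 d.
q = Δh / Σ(b_i/K_i) = 10.3 / 1.322 = 7.792 m/day.
In each layer the seepage velocity is v_i = q/n_i, so the layer transit time is t_i = b_i·n_i / q:
  layer 1 (clean gravel): t_1 = 8.64 × 0.27 / 7.792 = 0.2994 d
  layer 2 (karst limestone): t_2 = 6.50 × 0.09 / 7.792 = 0.07508 d
  layer 3 (fine sand): t_3 = 3.34 × 0.27 / 7.792 = 0.1157 d
Total t = Σ t_i = 0.4902 days.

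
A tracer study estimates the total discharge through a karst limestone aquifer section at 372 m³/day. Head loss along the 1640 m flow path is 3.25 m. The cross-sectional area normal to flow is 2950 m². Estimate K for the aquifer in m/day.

Hydraulic gradient i = Δh / L = 3.25 / 1640 = 0.001982.
From Q = K·A·i, K = Q / (A·i) = 372 / (2950 × 0.001982) = 63.63 m/day.

63.6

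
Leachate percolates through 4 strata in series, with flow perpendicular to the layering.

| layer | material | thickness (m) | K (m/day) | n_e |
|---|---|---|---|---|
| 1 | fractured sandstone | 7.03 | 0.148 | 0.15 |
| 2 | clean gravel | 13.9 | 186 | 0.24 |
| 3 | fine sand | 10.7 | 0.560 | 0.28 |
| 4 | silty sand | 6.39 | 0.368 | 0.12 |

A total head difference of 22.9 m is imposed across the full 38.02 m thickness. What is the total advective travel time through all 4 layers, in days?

29.9

With flow normal to the layers, continuity requires the same specific discharge q through every layer.
Σ(b_i/K_i) = 7.03/0.148 + 13.9/186 + 10.7/0.560 + 6.39/0.368 = 84.05 d.
q = Δh / Σ(b_i/K_i) = 22.9 / 84.05 = 0.2725 m/day.
In each layer the seepage velocity is v_i = q/n_i, so the layer transit time is t_i = b_i·n_i / q:
  layer 1 (fractured sandstone): t_1 = 7.03 × 0.15 / 0.2725 = 3.870 d
  layer 2 (clean gravel): t_2 = 13.9 × 0.24 / 0.2725 = 12.24 d
  layer 3 (fine sand): t_3 = 10.7 × 0.28 / 0.2725 = 11.00 d
  layer 4 (silty sand): t_4 = 6.39 × 0.12 / 0.2725 = 2.814 d
Total t = Σ t_i = 29.92 days.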